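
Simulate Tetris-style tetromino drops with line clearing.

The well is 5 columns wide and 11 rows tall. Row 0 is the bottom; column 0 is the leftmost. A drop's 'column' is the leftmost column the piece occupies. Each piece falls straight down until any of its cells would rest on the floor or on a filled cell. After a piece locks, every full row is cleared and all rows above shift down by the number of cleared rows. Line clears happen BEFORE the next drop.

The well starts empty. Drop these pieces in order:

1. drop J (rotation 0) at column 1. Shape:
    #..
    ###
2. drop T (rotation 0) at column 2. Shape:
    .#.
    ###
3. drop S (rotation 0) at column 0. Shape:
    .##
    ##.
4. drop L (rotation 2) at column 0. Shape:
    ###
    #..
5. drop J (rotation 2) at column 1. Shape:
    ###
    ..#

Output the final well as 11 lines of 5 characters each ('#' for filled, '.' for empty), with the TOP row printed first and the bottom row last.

Answer: .....
.....
.....
.....
.....
.###.
####.
###..
##.#.
.####
.###.

Derivation:
Drop 1: J rot0 at col 1 lands with bottom-row=0; cleared 0 line(s) (total 0); column heights now [0 2 1 1 0], max=2
Drop 2: T rot0 at col 2 lands with bottom-row=1; cleared 0 line(s) (total 0); column heights now [0 2 2 3 2], max=3
Drop 3: S rot0 at col 0 lands with bottom-row=2; cleared 0 line(s) (total 0); column heights now [3 4 4 3 2], max=4
Drop 4: L rot2 at col 0 lands with bottom-row=3; cleared 0 line(s) (total 0); column heights now [5 5 5 3 2], max=5
Drop 5: J rot2 at col 1 lands with bottom-row=4; cleared 0 line(s) (total 0); column heights now [5 6 6 6 2], max=6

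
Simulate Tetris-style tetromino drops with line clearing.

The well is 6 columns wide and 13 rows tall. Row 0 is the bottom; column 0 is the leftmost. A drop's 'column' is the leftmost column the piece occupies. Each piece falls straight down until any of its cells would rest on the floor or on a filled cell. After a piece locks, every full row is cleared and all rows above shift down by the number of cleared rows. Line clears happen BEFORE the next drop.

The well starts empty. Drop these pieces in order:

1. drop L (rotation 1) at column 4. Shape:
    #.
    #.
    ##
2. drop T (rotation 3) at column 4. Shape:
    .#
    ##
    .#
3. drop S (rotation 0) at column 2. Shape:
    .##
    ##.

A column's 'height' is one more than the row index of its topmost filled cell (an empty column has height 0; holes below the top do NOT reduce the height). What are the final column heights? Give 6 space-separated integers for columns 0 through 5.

Answer: 0 0 4 5 5 5

Derivation:
Drop 1: L rot1 at col 4 lands with bottom-row=0; cleared 0 line(s) (total 0); column heights now [0 0 0 0 3 1], max=3
Drop 2: T rot3 at col 4 lands with bottom-row=2; cleared 0 line(s) (total 0); column heights now [0 0 0 0 4 5], max=5
Drop 3: S rot0 at col 2 lands with bottom-row=3; cleared 0 line(s) (total 0); column heights now [0 0 4 5 5 5], max=5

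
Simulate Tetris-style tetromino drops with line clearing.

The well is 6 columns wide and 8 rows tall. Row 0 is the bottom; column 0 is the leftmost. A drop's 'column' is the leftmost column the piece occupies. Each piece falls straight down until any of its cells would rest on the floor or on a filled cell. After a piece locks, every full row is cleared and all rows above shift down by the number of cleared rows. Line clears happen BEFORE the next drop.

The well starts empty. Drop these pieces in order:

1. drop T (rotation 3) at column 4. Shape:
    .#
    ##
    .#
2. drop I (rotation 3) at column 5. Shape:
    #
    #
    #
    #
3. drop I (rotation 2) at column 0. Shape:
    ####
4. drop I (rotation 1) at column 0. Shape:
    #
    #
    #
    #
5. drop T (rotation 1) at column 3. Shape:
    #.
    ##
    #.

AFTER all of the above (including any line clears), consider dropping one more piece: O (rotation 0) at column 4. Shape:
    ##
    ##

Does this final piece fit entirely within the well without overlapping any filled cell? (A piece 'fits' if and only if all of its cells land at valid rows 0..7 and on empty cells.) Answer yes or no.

Drop 1: T rot3 at col 4 lands with bottom-row=0; cleared 0 line(s) (total 0); column heights now [0 0 0 0 2 3], max=3
Drop 2: I rot3 at col 5 lands with bottom-row=3; cleared 0 line(s) (total 0); column heights now [0 0 0 0 2 7], max=7
Drop 3: I rot2 at col 0 lands with bottom-row=0; cleared 0 line(s) (total 0); column heights now [1 1 1 1 2 7], max=7
Drop 4: I rot1 at col 0 lands with bottom-row=1; cleared 0 line(s) (total 0); column heights now [5 1 1 1 2 7], max=7
Drop 5: T rot1 at col 3 lands with bottom-row=1; cleared 0 line(s) (total 0); column heights now [5 1 1 4 3 7], max=7
Test piece O rot0 at col 4 (width 2): heights before test = [5 1 1 4 3 7]; fits = False

Answer: no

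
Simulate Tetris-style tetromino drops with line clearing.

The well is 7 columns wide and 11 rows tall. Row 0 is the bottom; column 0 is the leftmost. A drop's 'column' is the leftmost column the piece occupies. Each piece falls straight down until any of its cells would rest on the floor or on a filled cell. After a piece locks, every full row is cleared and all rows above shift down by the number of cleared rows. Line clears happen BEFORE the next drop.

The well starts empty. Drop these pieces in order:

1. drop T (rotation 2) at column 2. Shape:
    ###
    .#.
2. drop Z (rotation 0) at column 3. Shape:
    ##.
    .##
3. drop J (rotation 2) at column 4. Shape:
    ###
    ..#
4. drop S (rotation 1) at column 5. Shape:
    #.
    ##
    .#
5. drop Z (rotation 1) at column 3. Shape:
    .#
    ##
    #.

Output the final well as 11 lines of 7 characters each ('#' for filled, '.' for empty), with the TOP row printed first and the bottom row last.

Drop 1: T rot2 at col 2 lands with bottom-row=0; cleared 0 line(s) (total 0); column heights now [0 0 2 2 2 0 0], max=2
Drop 2: Z rot0 at col 3 lands with bottom-row=2; cleared 0 line(s) (total 0); column heights now [0 0 2 4 4 3 0], max=4
Drop 3: J rot2 at col 4 lands with bottom-row=3; cleared 0 line(s) (total 0); column heights now [0 0 2 4 5 5 5], max=5
Drop 4: S rot1 at col 5 lands with bottom-row=5; cleared 0 line(s) (total 0); column heights now [0 0 2 4 5 8 7], max=8
Drop 5: Z rot1 at col 3 lands with bottom-row=4; cleared 0 line(s) (total 0); column heights now [0 0 2 6 7 8 7], max=8

Answer: .......
.......
.......
.....#.
....###
...##.#
...####
...##.#
....##.
..###..
...#...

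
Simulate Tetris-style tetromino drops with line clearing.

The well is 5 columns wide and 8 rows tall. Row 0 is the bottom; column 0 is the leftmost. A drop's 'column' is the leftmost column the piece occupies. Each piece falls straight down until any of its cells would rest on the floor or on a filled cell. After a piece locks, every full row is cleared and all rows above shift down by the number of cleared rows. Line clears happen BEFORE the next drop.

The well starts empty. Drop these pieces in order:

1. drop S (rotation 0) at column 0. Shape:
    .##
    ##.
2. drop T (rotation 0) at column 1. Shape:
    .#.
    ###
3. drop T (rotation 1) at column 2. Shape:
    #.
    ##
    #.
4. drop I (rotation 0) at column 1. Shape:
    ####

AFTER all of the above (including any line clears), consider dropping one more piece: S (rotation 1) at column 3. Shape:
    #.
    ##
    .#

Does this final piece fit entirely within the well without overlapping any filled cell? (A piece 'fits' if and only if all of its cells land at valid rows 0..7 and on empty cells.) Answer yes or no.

Drop 1: S rot0 at col 0 lands with bottom-row=0; cleared 0 line(s) (total 0); column heights now [1 2 2 0 0], max=2
Drop 2: T rot0 at col 1 lands with bottom-row=2; cleared 0 line(s) (total 0); column heights now [1 3 4 3 0], max=4
Drop 3: T rot1 at col 2 lands with bottom-row=4; cleared 0 line(s) (total 0); column heights now [1 3 7 6 0], max=7
Drop 4: I rot0 at col 1 lands with bottom-row=7; cleared 0 line(s) (total 0); column heights now [1 8 8 8 8], max=8
Test piece S rot1 at col 3 (width 2): heights before test = [1 8 8 8 8]; fits = False

Answer: no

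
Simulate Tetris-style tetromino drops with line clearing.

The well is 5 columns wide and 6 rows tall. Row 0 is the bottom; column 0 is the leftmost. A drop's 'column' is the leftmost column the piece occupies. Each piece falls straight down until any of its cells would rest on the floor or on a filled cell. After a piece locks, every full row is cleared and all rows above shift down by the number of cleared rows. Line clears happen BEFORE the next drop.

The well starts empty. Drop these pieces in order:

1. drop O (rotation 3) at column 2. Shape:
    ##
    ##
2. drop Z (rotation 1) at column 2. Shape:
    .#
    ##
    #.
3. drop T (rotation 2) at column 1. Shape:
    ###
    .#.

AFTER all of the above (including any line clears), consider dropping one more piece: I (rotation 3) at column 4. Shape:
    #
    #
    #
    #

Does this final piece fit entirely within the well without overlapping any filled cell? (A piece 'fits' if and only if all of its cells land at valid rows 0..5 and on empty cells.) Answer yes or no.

Answer: yes

Derivation:
Drop 1: O rot3 at col 2 lands with bottom-row=0; cleared 0 line(s) (total 0); column heights now [0 0 2 2 0], max=2
Drop 2: Z rot1 at col 2 lands with bottom-row=2; cleared 0 line(s) (total 0); column heights now [0 0 4 5 0], max=5
Drop 3: T rot2 at col 1 lands with bottom-row=4; cleared 0 line(s) (total 0); column heights now [0 6 6 6 0], max=6
Test piece I rot3 at col 4 (width 1): heights before test = [0 6 6 6 0]; fits = True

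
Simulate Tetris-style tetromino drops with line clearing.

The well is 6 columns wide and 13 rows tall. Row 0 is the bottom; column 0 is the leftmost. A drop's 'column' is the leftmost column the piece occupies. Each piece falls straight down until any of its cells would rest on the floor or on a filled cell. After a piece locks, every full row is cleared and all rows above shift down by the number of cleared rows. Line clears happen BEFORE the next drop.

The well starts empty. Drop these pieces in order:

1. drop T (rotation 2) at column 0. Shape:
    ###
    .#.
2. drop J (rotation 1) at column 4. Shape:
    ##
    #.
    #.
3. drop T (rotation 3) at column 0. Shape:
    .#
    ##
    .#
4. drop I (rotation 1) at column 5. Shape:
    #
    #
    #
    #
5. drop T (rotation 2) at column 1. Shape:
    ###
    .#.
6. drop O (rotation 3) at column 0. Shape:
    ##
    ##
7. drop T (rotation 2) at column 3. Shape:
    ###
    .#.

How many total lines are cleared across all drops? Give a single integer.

Drop 1: T rot2 at col 0 lands with bottom-row=0; cleared 0 line(s) (total 0); column heights now [2 2 2 0 0 0], max=2
Drop 2: J rot1 at col 4 lands with bottom-row=0; cleared 0 line(s) (total 0); column heights now [2 2 2 0 3 3], max=3
Drop 3: T rot3 at col 0 lands with bottom-row=2; cleared 0 line(s) (total 0); column heights now [4 5 2 0 3 3], max=5
Drop 4: I rot1 at col 5 lands with bottom-row=3; cleared 0 line(s) (total 0); column heights now [4 5 2 0 3 7], max=7
Drop 5: T rot2 at col 1 lands with bottom-row=4; cleared 0 line(s) (total 0); column heights now [4 6 6 6 3 7], max=7
Drop 6: O rot3 at col 0 lands with bottom-row=6; cleared 0 line(s) (total 0); column heights now [8 8 6 6 3 7], max=8
Drop 7: T rot2 at col 3 lands with bottom-row=6; cleared 0 line(s) (total 0); column heights now [8 8 6 8 8 8], max=8

Answer: 0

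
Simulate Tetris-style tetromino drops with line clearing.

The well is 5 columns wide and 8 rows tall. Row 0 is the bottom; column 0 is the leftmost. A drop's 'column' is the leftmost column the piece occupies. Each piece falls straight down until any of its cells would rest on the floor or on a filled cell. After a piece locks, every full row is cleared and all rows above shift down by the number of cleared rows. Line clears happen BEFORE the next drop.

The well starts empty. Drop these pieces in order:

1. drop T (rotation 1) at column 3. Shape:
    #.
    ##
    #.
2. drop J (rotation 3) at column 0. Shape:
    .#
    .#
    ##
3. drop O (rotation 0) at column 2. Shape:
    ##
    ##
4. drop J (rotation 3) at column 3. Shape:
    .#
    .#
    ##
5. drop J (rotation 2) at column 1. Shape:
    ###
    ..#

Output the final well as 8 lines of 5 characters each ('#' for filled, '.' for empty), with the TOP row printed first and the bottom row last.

Drop 1: T rot1 at col 3 lands with bottom-row=0; cleared 0 line(s) (total 0); column heights now [0 0 0 3 2], max=3
Drop 2: J rot3 at col 0 lands with bottom-row=0; cleared 0 line(s) (total 0); column heights now [1 3 0 3 2], max=3
Drop 3: O rot0 at col 2 lands with bottom-row=3; cleared 0 line(s) (total 0); column heights now [1 3 5 5 2], max=5
Drop 4: J rot3 at col 3 lands with bottom-row=5; cleared 0 line(s) (total 0); column heights now [1 3 5 6 8], max=8
Drop 5: J rot2 at col 1 lands with bottom-row=6; cleared 0 line(s) (total 0); column heights now [1 8 8 8 8], max=8

Answer: .####
...##
...##
..##.
..##.
.#.#.
.#.##
##.#.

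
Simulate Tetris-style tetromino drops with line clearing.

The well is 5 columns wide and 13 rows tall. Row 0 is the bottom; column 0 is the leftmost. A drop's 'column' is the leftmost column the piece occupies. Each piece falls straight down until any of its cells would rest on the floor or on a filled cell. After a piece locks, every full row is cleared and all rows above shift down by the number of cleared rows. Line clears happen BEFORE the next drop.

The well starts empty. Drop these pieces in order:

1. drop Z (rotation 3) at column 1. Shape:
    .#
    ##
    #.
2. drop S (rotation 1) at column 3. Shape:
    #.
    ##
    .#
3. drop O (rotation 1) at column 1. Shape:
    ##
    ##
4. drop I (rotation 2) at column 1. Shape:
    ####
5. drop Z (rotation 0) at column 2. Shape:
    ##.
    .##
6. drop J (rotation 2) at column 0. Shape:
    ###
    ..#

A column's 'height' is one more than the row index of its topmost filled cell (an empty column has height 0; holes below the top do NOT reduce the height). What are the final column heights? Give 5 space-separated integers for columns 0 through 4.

Answer: 10 10 10 8 7

Derivation:
Drop 1: Z rot3 at col 1 lands with bottom-row=0; cleared 0 line(s) (total 0); column heights now [0 2 3 0 0], max=3
Drop 2: S rot1 at col 3 lands with bottom-row=0; cleared 0 line(s) (total 0); column heights now [0 2 3 3 2], max=3
Drop 3: O rot1 at col 1 lands with bottom-row=3; cleared 0 line(s) (total 0); column heights now [0 5 5 3 2], max=5
Drop 4: I rot2 at col 1 lands with bottom-row=5; cleared 0 line(s) (total 0); column heights now [0 6 6 6 6], max=6
Drop 5: Z rot0 at col 2 lands with bottom-row=6; cleared 0 line(s) (total 0); column heights now [0 6 8 8 7], max=8
Drop 6: J rot2 at col 0 lands with bottom-row=8; cleared 0 line(s) (total 0); column heights now [10 10 10 8 7], max=10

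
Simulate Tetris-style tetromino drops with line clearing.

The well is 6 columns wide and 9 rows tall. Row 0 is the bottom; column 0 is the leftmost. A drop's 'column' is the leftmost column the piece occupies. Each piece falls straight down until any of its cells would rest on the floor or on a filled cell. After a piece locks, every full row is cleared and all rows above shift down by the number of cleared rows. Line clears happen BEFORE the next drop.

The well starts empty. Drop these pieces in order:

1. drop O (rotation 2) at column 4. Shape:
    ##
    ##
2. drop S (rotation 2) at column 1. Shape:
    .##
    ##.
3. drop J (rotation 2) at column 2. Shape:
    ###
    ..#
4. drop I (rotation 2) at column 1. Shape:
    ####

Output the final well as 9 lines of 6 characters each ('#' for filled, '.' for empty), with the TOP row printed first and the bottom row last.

Drop 1: O rot2 at col 4 lands with bottom-row=0; cleared 0 line(s) (total 0); column heights now [0 0 0 0 2 2], max=2
Drop 2: S rot2 at col 1 lands with bottom-row=0; cleared 0 line(s) (total 0); column heights now [0 1 2 2 2 2], max=2
Drop 3: J rot2 at col 2 lands with bottom-row=2; cleared 0 line(s) (total 0); column heights now [0 1 4 4 4 2], max=4
Drop 4: I rot2 at col 1 lands with bottom-row=4; cleared 0 line(s) (total 0); column heights now [0 5 5 5 5 2], max=5

Answer: ......
......
......
......
.####.
..###.
....#.
..####
.##.##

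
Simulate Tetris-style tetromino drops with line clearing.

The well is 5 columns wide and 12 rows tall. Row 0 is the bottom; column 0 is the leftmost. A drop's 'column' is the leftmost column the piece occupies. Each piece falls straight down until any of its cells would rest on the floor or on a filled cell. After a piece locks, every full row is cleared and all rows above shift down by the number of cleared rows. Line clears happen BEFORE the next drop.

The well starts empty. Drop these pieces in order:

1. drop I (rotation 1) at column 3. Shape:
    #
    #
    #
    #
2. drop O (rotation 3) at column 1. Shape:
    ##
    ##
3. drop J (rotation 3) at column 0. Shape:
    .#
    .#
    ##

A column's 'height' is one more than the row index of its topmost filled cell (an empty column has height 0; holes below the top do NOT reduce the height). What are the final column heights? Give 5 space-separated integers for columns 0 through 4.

Answer: 3 5 2 4 0

Derivation:
Drop 1: I rot1 at col 3 lands with bottom-row=0; cleared 0 line(s) (total 0); column heights now [0 0 0 4 0], max=4
Drop 2: O rot3 at col 1 lands with bottom-row=0; cleared 0 line(s) (total 0); column heights now [0 2 2 4 0], max=4
Drop 3: J rot3 at col 0 lands with bottom-row=2; cleared 0 line(s) (total 0); column heights now [3 5 2 4 0], max=5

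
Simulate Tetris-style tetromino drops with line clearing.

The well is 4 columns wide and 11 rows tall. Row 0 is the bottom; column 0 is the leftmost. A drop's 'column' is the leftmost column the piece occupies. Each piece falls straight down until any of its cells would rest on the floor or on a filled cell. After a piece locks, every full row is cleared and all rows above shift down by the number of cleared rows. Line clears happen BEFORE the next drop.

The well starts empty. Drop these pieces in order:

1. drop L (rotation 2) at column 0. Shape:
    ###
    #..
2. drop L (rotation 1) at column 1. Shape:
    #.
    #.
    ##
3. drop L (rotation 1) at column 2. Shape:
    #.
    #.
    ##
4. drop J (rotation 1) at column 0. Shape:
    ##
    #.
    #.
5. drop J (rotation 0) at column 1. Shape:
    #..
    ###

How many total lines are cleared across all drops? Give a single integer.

Answer: 1

Derivation:
Drop 1: L rot2 at col 0 lands with bottom-row=0; cleared 0 line(s) (total 0); column heights now [2 2 2 0], max=2
Drop 2: L rot1 at col 1 lands with bottom-row=2; cleared 0 line(s) (total 0); column heights now [2 5 3 0], max=5
Drop 3: L rot1 at col 2 lands with bottom-row=3; cleared 0 line(s) (total 0); column heights now [2 5 6 4], max=6
Drop 4: J rot1 at col 0 lands with bottom-row=3; cleared 1 line(s) (total 1); column heights now [5 5 5 0], max=5
Drop 5: J rot0 at col 1 lands with bottom-row=5; cleared 0 line(s) (total 1); column heights now [5 7 6 6], max=7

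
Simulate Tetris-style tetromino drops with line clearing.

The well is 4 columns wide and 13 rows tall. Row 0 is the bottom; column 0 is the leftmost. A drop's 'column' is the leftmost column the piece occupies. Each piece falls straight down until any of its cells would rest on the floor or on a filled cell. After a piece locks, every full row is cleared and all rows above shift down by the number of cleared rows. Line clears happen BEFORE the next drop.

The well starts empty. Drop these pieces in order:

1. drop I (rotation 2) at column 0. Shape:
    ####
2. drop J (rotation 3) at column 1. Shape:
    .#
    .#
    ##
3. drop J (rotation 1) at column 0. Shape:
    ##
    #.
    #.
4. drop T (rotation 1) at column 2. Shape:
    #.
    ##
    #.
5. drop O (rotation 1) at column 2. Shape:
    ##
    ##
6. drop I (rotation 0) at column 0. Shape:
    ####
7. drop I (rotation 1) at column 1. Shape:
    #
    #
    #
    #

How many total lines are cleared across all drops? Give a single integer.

Answer: 2

Derivation:
Drop 1: I rot2 at col 0 lands with bottom-row=0; cleared 1 line(s) (total 1); column heights now [0 0 0 0], max=0
Drop 2: J rot3 at col 1 lands with bottom-row=0; cleared 0 line(s) (total 1); column heights now [0 1 3 0], max=3
Drop 3: J rot1 at col 0 lands with bottom-row=0; cleared 0 line(s) (total 1); column heights now [3 3 3 0], max=3
Drop 4: T rot1 at col 2 lands with bottom-row=3; cleared 0 line(s) (total 1); column heights now [3 3 6 5], max=6
Drop 5: O rot1 at col 2 lands with bottom-row=6; cleared 0 line(s) (total 1); column heights now [3 3 8 8], max=8
Drop 6: I rot0 at col 0 lands with bottom-row=8; cleared 1 line(s) (total 2); column heights now [3 3 8 8], max=8
Drop 7: I rot1 at col 1 lands with bottom-row=3; cleared 0 line(s) (total 2); column heights now [3 7 8 8], max=8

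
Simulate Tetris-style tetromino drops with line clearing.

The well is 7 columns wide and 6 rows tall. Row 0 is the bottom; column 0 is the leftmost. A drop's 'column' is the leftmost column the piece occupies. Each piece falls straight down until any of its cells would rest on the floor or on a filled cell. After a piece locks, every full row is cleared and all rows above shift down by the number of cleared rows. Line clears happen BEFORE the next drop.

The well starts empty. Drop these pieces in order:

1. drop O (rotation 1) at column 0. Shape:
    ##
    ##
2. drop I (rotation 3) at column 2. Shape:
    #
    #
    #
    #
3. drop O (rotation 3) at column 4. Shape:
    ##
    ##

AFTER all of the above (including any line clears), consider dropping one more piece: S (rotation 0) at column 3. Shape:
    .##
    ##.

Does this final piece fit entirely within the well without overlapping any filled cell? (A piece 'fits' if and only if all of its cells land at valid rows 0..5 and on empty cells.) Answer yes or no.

Answer: yes

Derivation:
Drop 1: O rot1 at col 0 lands with bottom-row=0; cleared 0 line(s) (total 0); column heights now [2 2 0 0 0 0 0], max=2
Drop 2: I rot3 at col 2 lands with bottom-row=0; cleared 0 line(s) (total 0); column heights now [2 2 4 0 0 0 0], max=4
Drop 3: O rot3 at col 4 lands with bottom-row=0; cleared 0 line(s) (total 0); column heights now [2 2 4 0 2 2 0], max=4
Test piece S rot0 at col 3 (width 3): heights before test = [2 2 4 0 2 2 0]; fits = True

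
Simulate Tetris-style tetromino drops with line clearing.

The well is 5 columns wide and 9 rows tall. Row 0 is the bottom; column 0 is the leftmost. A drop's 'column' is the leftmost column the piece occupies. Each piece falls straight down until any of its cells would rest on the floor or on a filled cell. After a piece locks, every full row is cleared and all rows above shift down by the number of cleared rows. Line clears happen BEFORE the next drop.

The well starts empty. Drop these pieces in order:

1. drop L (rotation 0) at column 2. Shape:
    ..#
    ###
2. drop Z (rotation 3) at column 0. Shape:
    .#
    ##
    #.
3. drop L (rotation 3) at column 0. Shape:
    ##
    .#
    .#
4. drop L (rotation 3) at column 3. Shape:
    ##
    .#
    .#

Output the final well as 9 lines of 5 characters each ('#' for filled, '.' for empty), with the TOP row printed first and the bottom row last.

Drop 1: L rot0 at col 2 lands with bottom-row=0; cleared 0 line(s) (total 0); column heights now [0 0 1 1 2], max=2
Drop 2: Z rot3 at col 0 lands with bottom-row=0; cleared 0 line(s) (total 0); column heights now [2 3 1 1 2], max=3
Drop 3: L rot3 at col 0 lands with bottom-row=3; cleared 0 line(s) (total 0); column heights now [6 6 1 1 2], max=6
Drop 4: L rot3 at col 3 lands with bottom-row=2; cleared 0 line(s) (total 0); column heights now [6 6 1 5 5], max=6

Answer: .....
.....
.....
##...
.#.##
.#..#
.#..#
##..#
#.###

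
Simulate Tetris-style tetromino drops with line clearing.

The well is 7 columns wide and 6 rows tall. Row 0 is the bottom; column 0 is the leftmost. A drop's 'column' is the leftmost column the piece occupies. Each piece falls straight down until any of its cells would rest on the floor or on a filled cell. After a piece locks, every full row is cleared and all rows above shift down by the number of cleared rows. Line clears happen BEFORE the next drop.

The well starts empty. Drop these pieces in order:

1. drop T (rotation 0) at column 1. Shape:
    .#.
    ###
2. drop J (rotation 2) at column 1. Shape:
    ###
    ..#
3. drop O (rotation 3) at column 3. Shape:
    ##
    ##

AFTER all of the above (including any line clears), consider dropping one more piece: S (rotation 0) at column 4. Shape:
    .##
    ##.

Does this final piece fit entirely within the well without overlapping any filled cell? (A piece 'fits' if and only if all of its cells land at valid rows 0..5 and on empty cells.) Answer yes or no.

Answer: no

Derivation:
Drop 1: T rot0 at col 1 lands with bottom-row=0; cleared 0 line(s) (total 0); column heights now [0 1 2 1 0 0 0], max=2
Drop 2: J rot2 at col 1 lands with bottom-row=1; cleared 0 line(s) (total 0); column heights now [0 3 3 3 0 0 0], max=3
Drop 3: O rot3 at col 3 lands with bottom-row=3; cleared 0 line(s) (total 0); column heights now [0 3 3 5 5 0 0], max=5
Test piece S rot0 at col 4 (width 3): heights before test = [0 3 3 5 5 0 0]; fits = False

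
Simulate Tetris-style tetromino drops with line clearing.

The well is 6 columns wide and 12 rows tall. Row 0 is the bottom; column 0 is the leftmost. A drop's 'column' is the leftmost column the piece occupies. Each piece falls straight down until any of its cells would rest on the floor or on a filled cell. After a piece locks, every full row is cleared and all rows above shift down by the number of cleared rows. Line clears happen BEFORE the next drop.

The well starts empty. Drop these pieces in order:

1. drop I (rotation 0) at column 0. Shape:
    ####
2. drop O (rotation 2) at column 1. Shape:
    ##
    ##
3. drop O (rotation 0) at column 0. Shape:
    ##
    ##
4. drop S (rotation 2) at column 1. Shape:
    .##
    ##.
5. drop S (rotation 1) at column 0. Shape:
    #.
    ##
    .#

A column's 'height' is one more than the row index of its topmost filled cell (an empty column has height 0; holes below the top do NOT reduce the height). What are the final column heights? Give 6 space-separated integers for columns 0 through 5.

Answer: 9 8 7 7 0 0

Derivation:
Drop 1: I rot0 at col 0 lands with bottom-row=0; cleared 0 line(s) (total 0); column heights now [1 1 1 1 0 0], max=1
Drop 2: O rot2 at col 1 lands with bottom-row=1; cleared 0 line(s) (total 0); column heights now [1 3 3 1 0 0], max=3
Drop 3: O rot0 at col 0 lands with bottom-row=3; cleared 0 line(s) (total 0); column heights now [5 5 3 1 0 0], max=5
Drop 4: S rot2 at col 1 lands with bottom-row=5; cleared 0 line(s) (total 0); column heights now [5 6 7 7 0 0], max=7
Drop 5: S rot1 at col 0 lands with bottom-row=6; cleared 0 line(s) (total 0); column heights now [9 8 7 7 0 0], max=9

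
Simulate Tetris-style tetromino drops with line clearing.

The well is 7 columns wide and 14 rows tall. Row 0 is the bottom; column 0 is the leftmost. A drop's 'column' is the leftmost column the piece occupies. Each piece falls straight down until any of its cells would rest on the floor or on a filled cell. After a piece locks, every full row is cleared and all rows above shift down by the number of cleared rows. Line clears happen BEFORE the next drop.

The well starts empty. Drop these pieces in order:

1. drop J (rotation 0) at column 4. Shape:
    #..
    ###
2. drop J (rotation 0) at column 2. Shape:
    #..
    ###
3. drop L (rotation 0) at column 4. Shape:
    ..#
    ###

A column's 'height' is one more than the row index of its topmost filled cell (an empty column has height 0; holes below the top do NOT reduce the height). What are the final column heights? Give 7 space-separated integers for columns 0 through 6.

Answer: 0 0 4 3 4 4 5

Derivation:
Drop 1: J rot0 at col 4 lands with bottom-row=0; cleared 0 line(s) (total 0); column heights now [0 0 0 0 2 1 1], max=2
Drop 2: J rot0 at col 2 lands with bottom-row=2; cleared 0 line(s) (total 0); column heights now [0 0 4 3 3 1 1], max=4
Drop 3: L rot0 at col 4 lands with bottom-row=3; cleared 0 line(s) (total 0); column heights now [0 0 4 3 4 4 5], max=5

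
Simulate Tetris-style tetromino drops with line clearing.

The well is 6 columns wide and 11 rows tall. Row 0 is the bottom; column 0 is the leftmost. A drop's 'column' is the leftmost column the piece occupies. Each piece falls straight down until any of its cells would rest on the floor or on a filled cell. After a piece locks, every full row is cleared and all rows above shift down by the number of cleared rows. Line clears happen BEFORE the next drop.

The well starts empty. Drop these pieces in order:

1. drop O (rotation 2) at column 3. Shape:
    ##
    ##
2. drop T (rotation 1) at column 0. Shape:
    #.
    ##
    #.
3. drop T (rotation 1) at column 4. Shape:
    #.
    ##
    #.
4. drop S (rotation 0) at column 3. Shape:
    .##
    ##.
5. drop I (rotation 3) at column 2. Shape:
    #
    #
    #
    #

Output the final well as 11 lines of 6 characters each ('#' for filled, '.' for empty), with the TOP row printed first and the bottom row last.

Drop 1: O rot2 at col 3 lands with bottom-row=0; cleared 0 line(s) (total 0); column heights now [0 0 0 2 2 0], max=2
Drop 2: T rot1 at col 0 lands with bottom-row=0; cleared 0 line(s) (total 0); column heights now [3 2 0 2 2 0], max=3
Drop 3: T rot1 at col 4 lands with bottom-row=2; cleared 0 line(s) (total 0); column heights now [3 2 0 2 5 4], max=5
Drop 4: S rot0 at col 3 lands with bottom-row=5; cleared 0 line(s) (total 0); column heights now [3 2 0 6 7 7], max=7
Drop 5: I rot3 at col 2 lands with bottom-row=0; cleared 0 line(s) (total 0); column heights now [3 2 4 6 7 7], max=7

Answer: ......
......
......
......
....##
...##.
....#.
..#.##
#.#.#.
#####.
#.###.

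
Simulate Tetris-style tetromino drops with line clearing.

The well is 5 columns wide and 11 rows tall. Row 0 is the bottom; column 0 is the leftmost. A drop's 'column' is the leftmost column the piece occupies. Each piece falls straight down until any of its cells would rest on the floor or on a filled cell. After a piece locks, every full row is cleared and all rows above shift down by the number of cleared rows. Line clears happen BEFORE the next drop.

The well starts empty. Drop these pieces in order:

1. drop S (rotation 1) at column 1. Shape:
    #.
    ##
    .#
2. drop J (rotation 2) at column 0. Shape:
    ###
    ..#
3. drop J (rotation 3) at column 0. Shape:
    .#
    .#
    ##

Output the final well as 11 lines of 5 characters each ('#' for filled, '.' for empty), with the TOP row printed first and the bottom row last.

Drop 1: S rot1 at col 1 lands with bottom-row=0; cleared 0 line(s) (total 0); column heights now [0 3 2 0 0], max=3
Drop 2: J rot2 at col 0 lands with bottom-row=2; cleared 0 line(s) (total 0); column heights now [4 4 4 0 0], max=4
Drop 3: J rot3 at col 0 lands with bottom-row=4; cleared 0 line(s) (total 0); column heights now [5 7 4 0 0], max=7

Answer: .....
.....
.....
.....
.#...
.#...
##...
###..
.##..
.##..
..#..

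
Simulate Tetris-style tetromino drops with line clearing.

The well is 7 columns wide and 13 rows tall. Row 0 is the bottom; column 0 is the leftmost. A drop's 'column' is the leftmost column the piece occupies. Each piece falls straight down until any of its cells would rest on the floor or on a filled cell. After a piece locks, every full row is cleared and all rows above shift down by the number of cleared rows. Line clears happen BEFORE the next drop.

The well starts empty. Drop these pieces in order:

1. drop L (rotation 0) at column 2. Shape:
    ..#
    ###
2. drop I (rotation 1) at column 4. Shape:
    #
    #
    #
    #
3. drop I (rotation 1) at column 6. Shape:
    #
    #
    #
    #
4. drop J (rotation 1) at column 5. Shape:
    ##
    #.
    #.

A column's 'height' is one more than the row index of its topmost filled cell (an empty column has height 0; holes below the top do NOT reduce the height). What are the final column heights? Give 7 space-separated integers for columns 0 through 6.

Drop 1: L rot0 at col 2 lands with bottom-row=0; cleared 0 line(s) (total 0); column heights now [0 0 1 1 2 0 0], max=2
Drop 2: I rot1 at col 4 lands with bottom-row=2; cleared 0 line(s) (total 0); column heights now [0 0 1 1 6 0 0], max=6
Drop 3: I rot1 at col 6 lands with bottom-row=0; cleared 0 line(s) (total 0); column heights now [0 0 1 1 6 0 4], max=6
Drop 4: J rot1 at col 5 lands with bottom-row=2; cleared 0 line(s) (total 0); column heights now [0 0 1 1 6 5 5], max=6

Answer: 0 0 1 1 6 5 5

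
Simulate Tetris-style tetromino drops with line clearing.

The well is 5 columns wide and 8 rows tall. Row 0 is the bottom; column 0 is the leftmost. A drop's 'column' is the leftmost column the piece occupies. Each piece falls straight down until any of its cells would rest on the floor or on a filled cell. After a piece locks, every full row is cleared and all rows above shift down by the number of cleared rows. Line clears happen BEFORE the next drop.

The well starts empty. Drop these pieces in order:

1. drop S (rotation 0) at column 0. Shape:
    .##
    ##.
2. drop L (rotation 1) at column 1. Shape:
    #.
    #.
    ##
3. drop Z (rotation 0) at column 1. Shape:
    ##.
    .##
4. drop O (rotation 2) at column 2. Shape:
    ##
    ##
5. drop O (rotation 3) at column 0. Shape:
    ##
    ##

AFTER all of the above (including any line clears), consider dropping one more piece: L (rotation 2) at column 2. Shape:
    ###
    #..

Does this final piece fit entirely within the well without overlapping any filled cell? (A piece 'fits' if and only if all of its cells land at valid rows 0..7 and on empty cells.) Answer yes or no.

Answer: no

Derivation:
Drop 1: S rot0 at col 0 lands with bottom-row=0; cleared 0 line(s) (total 0); column heights now [1 2 2 0 0], max=2
Drop 2: L rot1 at col 1 lands with bottom-row=2; cleared 0 line(s) (total 0); column heights now [1 5 3 0 0], max=5
Drop 3: Z rot0 at col 1 lands with bottom-row=4; cleared 0 line(s) (total 0); column heights now [1 6 6 5 0], max=6
Drop 4: O rot2 at col 2 lands with bottom-row=6; cleared 0 line(s) (total 0); column heights now [1 6 8 8 0], max=8
Drop 5: O rot3 at col 0 lands with bottom-row=6; cleared 0 line(s) (total 0); column heights now [8 8 8 8 0], max=8
Test piece L rot2 at col 2 (width 3): heights before test = [8 8 8 8 0]; fits = False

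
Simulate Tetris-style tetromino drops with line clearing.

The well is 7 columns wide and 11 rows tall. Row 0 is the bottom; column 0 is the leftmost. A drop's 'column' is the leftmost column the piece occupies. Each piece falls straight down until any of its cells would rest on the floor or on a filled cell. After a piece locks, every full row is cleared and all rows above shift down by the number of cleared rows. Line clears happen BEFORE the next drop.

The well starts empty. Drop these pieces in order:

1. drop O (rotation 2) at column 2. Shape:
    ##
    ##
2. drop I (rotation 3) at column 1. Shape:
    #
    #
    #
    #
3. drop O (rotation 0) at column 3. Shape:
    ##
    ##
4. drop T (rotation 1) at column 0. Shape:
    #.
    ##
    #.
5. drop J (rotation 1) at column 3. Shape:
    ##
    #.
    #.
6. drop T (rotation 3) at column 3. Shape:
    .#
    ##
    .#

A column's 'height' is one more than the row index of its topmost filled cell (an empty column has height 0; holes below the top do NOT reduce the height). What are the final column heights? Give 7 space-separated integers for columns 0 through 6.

Answer: 6 5 2 9 10 0 0

Derivation:
Drop 1: O rot2 at col 2 lands with bottom-row=0; cleared 0 line(s) (total 0); column heights now [0 0 2 2 0 0 0], max=2
Drop 2: I rot3 at col 1 lands with bottom-row=0; cleared 0 line(s) (total 0); column heights now [0 4 2 2 0 0 0], max=4
Drop 3: O rot0 at col 3 lands with bottom-row=2; cleared 0 line(s) (total 0); column heights now [0 4 2 4 4 0 0], max=4
Drop 4: T rot1 at col 0 lands with bottom-row=3; cleared 0 line(s) (total 0); column heights now [6 5 2 4 4 0 0], max=6
Drop 5: J rot1 at col 3 lands with bottom-row=4; cleared 0 line(s) (total 0); column heights now [6 5 2 7 7 0 0], max=7
Drop 6: T rot3 at col 3 lands with bottom-row=7; cleared 0 line(s) (total 0); column heights now [6 5 2 9 10 0 0], max=10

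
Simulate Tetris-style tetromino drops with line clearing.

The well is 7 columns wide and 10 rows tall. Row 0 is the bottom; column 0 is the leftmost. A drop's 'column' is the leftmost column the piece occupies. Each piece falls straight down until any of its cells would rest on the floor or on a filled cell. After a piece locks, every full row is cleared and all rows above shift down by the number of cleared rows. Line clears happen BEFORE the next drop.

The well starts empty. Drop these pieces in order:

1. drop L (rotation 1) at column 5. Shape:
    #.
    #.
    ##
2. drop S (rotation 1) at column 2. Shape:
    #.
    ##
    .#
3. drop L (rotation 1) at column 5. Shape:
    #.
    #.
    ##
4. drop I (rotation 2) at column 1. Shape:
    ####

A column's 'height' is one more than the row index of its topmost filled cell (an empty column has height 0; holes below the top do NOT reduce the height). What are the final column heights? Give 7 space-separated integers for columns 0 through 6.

Answer: 0 4 4 4 4 6 4

Derivation:
Drop 1: L rot1 at col 5 lands with bottom-row=0; cleared 0 line(s) (total 0); column heights now [0 0 0 0 0 3 1], max=3
Drop 2: S rot1 at col 2 lands with bottom-row=0; cleared 0 line(s) (total 0); column heights now [0 0 3 2 0 3 1], max=3
Drop 3: L rot1 at col 5 lands with bottom-row=3; cleared 0 line(s) (total 0); column heights now [0 0 3 2 0 6 4], max=6
Drop 4: I rot2 at col 1 lands with bottom-row=3; cleared 0 line(s) (total 0); column heights now [0 4 4 4 4 6 4], max=6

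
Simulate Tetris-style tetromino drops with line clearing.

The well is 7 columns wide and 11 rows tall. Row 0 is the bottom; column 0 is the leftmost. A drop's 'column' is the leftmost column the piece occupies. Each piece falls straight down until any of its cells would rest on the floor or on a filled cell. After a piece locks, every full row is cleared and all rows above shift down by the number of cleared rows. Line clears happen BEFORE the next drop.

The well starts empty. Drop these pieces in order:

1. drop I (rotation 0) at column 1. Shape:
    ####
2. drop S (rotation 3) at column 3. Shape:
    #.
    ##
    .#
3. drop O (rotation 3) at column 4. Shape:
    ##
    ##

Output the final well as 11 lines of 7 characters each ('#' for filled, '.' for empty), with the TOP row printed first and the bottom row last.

Drop 1: I rot0 at col 1 lands with bottom-row=0; cleared 0 line(s) (total 0); column heights now [0 1 1 1 1 0 0], max=1
Drop 2: S rot3 at col 3 lands with bottom-row=1; cleared 0 line(s) (total 0); column heights now [0 1 1 4 3 0 0], max=4
Drop 3: O rot3 at col 4 lands with bottom-row=3; cleared 0 line(s) (total 0); column heights now [0 1 1 4 5 5 0], max=5

Answer: .......
.......
.......
.......
.......
.......
....##.
...###.
...##..
....#..
.####..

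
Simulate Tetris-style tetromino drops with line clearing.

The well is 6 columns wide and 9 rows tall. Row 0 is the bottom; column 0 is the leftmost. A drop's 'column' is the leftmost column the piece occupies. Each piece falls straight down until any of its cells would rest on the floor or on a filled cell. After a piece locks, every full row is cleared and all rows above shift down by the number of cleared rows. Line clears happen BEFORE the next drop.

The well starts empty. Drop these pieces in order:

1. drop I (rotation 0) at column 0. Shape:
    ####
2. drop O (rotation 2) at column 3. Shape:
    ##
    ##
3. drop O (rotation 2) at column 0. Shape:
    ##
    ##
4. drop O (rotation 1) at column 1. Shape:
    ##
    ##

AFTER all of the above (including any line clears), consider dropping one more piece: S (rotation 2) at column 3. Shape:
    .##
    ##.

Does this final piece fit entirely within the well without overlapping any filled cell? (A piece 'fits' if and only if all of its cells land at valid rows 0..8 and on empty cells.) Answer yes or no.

Drop 1: I rot0 at col 0 lands with bottom-row=0; cleared 0 line(s) (total 0); column heights now [1 1 1 1 0 0], max=1
Drop 2: O rot2 at col 3 lands with bottom-row=1; cleared 0 line(s) (total 0); column heights now [1 1 1 3 3 0], max=3
Drop 3: O rot2 at col 0 lands with bottom-row=1; cleared 0 line(s) (total 0); column heights now [3 3 1 3 3 0], max=3
Drop 4: O rot1 at col 1 lands with bottom-row=3; cleared 0 line(s) (total 0); column heights now [3 5 5 3 3 0], max=5
Test piece S rot2 at col 3 (width 3): heights before test = [3 5 5 3 3 0]; fits = True

Answer: yes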